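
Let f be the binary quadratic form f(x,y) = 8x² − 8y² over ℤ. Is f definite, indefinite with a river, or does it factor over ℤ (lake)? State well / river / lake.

D = b²−4ac = 0² − 4·8·(-8) = 256
D = 16² is a perfect square ⇒ form factors over ℤ ⇒ lakes

lake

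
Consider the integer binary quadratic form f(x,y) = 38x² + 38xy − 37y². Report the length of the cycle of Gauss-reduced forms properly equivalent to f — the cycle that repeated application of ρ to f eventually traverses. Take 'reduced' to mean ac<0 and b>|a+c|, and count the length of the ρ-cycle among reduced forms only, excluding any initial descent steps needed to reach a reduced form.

D = 7068, ⌊√D⌋ = 84
river: ρ → (-37,36,39)
river: ρ → (39,42,-34)
river: ρ → (-34,26,47)
river: ρ → (47,68,-13)
river: ρ → (-13,62,62)
river: ρ → (62,62,-13)
river: ρ → (-13,68,47)
river: ρ → (47,26,-34)
river: ρ → (-34,42,39)
river: ρ → (39,36,-37)
river: ρ → (-37,38,38)
river: ρ → (38,38,-37)
ρ-cycle length = 12 (tail of 0 descent steps not counted)

12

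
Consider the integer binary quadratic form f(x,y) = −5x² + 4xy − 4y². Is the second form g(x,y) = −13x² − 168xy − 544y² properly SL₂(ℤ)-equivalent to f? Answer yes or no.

D₁ = -64, D₂ = -64
f is negative-definite; reduce −f:
−f: flip: (5,-4,4)→(4,4,5)
−f: reduced (well bottom): (4,4,5) with a≤c, −a<b≤a
flip sign back: reduced form of f is (-4,-4,-5)
g is negative-definite; reduce −g:
−g: translate: b→12 (≡168 mod 26), so (13,168,544)→(13,12,4)
−g: flip: (13,12,4)→(4,-12,13)
−g: translate: b→4 (≡-12 mod 8), so (4,-12,13)→(4,4,5)
−g: reduced (well bottom): (4,4,5) with a≤c, −a<b≤a
flip sign back: reduced form of g is (-4,-4,-5)
reduced forms (-4, -4, -5) vs (-4, -4, -5) ⇒ equivalent

yes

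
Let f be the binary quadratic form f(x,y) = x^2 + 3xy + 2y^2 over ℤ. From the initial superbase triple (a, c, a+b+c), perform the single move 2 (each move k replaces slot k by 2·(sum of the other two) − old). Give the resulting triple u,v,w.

start (1,2,6) = (f(1,0),f(0,1),f(1,1))
replace slot 2: 2·(1+6) − 2 = 12 → (1,12,6)

1,12,6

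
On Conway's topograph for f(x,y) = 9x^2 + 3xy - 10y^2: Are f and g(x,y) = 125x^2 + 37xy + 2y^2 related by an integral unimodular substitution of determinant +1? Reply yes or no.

D₁ = 369, D₂ = 369
river cycle of f (length 16): (-10, 17, 2), (2, 19, -1), (-1, 19, 2), (2, 17, -10), (-10, 3, 9), (9, 15, -4), (-4, 17, 5), (5, 13, -10), (-10, 7, 8), (8, 9, -9), … (6 more)
river cycle of g (length 16): (2, 19, -1), (-1, 19, 2), (2, 17, -10), (-10, 3, 9), (9, 15, -4), (-4, 17, 5), (5, 13, -10), (-10, 7, 8), (8, 9, -9), (-9, 9, 8), … (6 more)
cycles coincide ⇒ equivalent

yes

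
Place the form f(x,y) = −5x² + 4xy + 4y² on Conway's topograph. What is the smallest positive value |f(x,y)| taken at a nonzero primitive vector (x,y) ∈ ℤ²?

river: ρ → (4,4,-5)
river: ρ → (-5,6,3)
river: ρ → (3,6,-5)
river: ρ → (-5,4,4)
closes: descent 0, river 4
min |a| on river = 3

3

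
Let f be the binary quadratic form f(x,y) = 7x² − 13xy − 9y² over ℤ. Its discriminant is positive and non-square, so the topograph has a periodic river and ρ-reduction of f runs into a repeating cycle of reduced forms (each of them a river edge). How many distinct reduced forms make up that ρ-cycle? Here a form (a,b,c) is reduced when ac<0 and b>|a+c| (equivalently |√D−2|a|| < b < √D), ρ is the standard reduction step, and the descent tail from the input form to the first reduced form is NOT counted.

D = 421, ⌊√D⌋ = 20
descent: ρ → (-9,13,7)  [lands on river]
river: ρ → (7,15,-7)
river: ρ → (-7,13,9)
river: ρ → (9,5,-11)
river: ρ → (-11,17,3)
river: ρ → (3,19,-5)
river: ρ → (-5,11,15)
river: ρ → (15,19,-1)
river: ρ → (-1,19,15)
river: ρ → (15,11,-5)
river: ρ → (-5,19,3)
river: ρ → (3,17,-11)
river: ρ → (-11,5,9)
river: ρ → (9,13,-7)
river: ρ → (-7,15,7)
river: ρ → (7,13,-9)
river: ρ → (-9,5,11)
river: ρ → (11,17,-3)
river: ρ → (-3,19,5)
river: ρ → (5,11,-15)
river: ρ → (-15,19,1)
river: ρ → (1,19,-15)
river: ρ → (-15,11,5)
river: ρ → (5,19,-3)
river: ρ → (-3,17,11)
river: ρ → (11,5,-9)
ρ-cycle length = 26 (tail of 1 descent step not counted)

26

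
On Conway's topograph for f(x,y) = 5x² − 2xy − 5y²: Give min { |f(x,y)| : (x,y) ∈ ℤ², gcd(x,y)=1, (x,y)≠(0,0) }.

descent: ρ → (-5,2,5)  [lands on river]
river: ρ → (5,8,-2)
river: ρ → (-2,8,5)
river: ρ → (5,2,-5)
river: ρ → (-5,8,2)
river: ρ → (2,8,-5)
closes: descent 1, river 6
min |a| on river = 2

2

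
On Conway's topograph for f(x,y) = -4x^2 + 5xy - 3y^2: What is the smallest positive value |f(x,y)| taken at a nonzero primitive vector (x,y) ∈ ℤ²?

translate: b→3 (≡-5 mod 8), so (4,-5,3)→(4,3,2)
flip: (4,3,2)→(2,-3,4)
translate: b→1 (≡-3 mod 4), so (2,-3,4)→(2,1,3)
reduced (well bottom): (2,1,3) with a≤c, −a<b≤a
well minimum |f| = |-2| = 2 (negative-definite)

2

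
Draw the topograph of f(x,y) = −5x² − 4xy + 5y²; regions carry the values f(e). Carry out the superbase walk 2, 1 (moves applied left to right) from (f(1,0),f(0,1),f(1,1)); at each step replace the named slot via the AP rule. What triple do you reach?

start (-5,5,-4) = (f(1,0),f(0,1),f(1,1))
replace slot 2: 2·((-5)+(-4)) − 5 = -23 → (-5,-23,-4)
replace slot 1: 2·((-23)+(-4)) − (-5) = -49 → (-49,-23,-4)

-49,-23,-4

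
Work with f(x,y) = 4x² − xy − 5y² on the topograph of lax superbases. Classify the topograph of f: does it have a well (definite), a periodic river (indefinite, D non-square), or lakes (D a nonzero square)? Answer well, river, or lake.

D = b²−4ac = (-1)² − 4·4·(-5) = 81
D = 9² is a perfect square ⇒ form factors over ℤ ⇒ lakes

lake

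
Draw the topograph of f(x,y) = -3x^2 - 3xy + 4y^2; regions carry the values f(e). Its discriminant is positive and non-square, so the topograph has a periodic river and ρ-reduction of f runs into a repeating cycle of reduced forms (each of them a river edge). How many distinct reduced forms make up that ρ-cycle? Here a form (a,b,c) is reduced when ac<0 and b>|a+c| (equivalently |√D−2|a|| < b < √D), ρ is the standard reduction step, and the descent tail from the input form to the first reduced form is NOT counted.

D = 57, ⌊√D⌋ = 7
descent: ρ → (4,3,-3)  [lands on river]
river: ρ → (-3,3,4)
river: ρ → (4,5,-2)
river: ρ → (-2,7,1)
river: ρ → (1,7,-2)
river: ρ → (-2,5,4)
ρ-cycle length = 6 (tail of 1 descent step not counted)

6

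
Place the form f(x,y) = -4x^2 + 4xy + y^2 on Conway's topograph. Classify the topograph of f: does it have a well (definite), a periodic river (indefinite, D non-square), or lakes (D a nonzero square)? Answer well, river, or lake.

D = b²−4ac = 4² − 4·(-4)·1 = 32
D > 0 non-square ⇒ indefinite ⇒ periodic river

river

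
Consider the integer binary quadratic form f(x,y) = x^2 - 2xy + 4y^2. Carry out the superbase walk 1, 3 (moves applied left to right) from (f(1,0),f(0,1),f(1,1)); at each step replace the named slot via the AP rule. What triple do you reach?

start (1,4,3) = (f(1,0),f(0,1),f(1,1))
replace slot 1: 2·(4+3) − 1 = 13 → (13,4,3)
replace slot 3: 2·(13+4) − 3 = 31 → (13,4,31)

13,4,31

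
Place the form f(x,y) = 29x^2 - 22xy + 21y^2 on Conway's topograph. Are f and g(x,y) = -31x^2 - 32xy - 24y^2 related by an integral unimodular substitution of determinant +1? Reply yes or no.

D₁ = -1952, D₂ = -1952
f: flip: (29,-22,21)→(21,22,29)
f: translate: b→-20 (≡22 mod 42), so (21,22,29)→(21,-20,28)
f: reduced (well bottom): (21,-20,28) with a≤c, −a<b≤a
g is negative-definite; reduce −g:
−g: translate: b→-30 (≡32 mod 62), so (31,32,24)→(31,-30,23)
−g: flip: (31,-30,23)→(23,30,31)
−g: translate: b→-16 (≡30 mod 46), so (23,30,31)→(23,-16,24)
−g: reduced (well bottom): (23,-16,24) with a≤c, −a<b≤a
flip sign back: reduced form of g is (-23,16,-24)
reduced forms (21, -20, 28) vs (-23, 16, -24) ⇒ inequivalent

no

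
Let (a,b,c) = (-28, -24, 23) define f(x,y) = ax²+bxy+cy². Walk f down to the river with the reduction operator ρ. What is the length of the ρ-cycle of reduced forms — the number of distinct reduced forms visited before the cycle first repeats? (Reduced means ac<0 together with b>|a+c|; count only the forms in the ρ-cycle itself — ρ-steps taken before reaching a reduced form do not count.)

D = 3152, ⌊√D⌋ = 56
descent: ρ → (23,24,-28)  [lands on river]
river: ρ → (-28,32,19)
river: ρ → (19,44,-16)
river: ρ → (-16,52,7)
river: ρ → (7,46,-37)
river: ρ → (-37,28,16)
river: ρ → (16,36,-29)
river: ρ → (-29,22,23)
ρ-cycle length = 8 (tail of 1 descent step not counted)

8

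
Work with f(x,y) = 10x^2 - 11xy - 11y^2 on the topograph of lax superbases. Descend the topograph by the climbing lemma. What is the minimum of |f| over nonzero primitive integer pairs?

descent: ρ → (-11,11,10)  [lands on river]
river: ρ → (10,9,-12)
river: ρ → (-12,15,7)
river: ρ → (7,13,-14)
river: ρ → (-14,15,6)
river: ρ → (6,21,-5)
river: ρ → (-5,19,10)
river: ρ → (10,21,-3)
river: ρ → (-3,21,10)
river: ρ → (10,19,-5)
river: ρ → (-5,21,6)
river: ρ → (6,15,-14)
river: ρ → (-14,13,7)
river: ρ → (7,15,-12)
river: ρ → (-12,9,10)
river: ρ → (10,11,-11)
closes: descent 1, river 16
min |a| on river = 3

3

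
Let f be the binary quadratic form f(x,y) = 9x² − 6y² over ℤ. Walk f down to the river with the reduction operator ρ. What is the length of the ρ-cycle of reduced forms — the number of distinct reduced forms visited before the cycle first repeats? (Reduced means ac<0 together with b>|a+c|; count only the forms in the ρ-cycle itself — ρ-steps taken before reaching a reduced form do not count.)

D = 216, ⌊√D⌋ = 14
descent: ρ → (-6,12,3)  [lands on river]
river: ρ → (3,12,-6)
ρ-cycle length = 2 (tail of 1 descent step not counted)

2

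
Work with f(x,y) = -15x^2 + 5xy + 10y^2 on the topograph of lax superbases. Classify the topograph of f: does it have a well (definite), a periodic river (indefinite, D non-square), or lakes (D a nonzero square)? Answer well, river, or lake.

D = b²−4ac = 5² − 4·(-15)·10 = 625
D = 25² is a perfect square ⇒ form factors over ℤ ⇒ lakes

lake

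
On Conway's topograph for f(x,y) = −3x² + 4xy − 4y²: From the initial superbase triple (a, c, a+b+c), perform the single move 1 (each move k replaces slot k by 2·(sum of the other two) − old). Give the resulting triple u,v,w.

start (-3,-4,-3) = (f(1,0),f(0,1),f(1,1))
replace slot 1: 2·((-4)+(-3)) − (-3) = -11 → (-11,-4,-3)

-11,-4,-3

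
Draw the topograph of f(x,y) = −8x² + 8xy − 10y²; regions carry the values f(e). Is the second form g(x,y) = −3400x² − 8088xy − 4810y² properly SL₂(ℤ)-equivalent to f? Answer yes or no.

D₁ = -256, D₂ = -256
f is negative-definite; reduce −f:
−f: translate: b→8 (≡-8 mod 16), so (8,-8,10)→(8,8,10)
−f: reduced (well bottom): (8,8,10) with a≤c, −a<b≤a
flip sign back: reduced form of f is (-8,-8,-10)
g is negative-definite; reduce −g:
−g: translate: b→1288 (≡8088 mod 6800), so (3400,8088,4810)→(3400,1288,122)
−g: flip: (3400,1288,122)→(122,-1288,3400)
−g: translate: b→-68 (≡-1288 mod 244), so (122,-1288,3400)→(122,-68,10)
−g: flip: (122,-68,10)→(10,68,122)
−g: translate: b→8 (≡68 mod 20), so (10,68,122)→(10,8,8)
−g: flip: (10,8,8)→(8,-8,10)
−g: translate: b→8 (≡-8 mod 16), so (8,-8,10)→(8,8,10)
−g: reduced (well bottom): (8,8,10) with a≤c, −a<b≤a
flip sign back: reduced form of g is (-8,-8,-10)
reduced forms (-8, -8, -10) vs (-8, -8, -10) ⇒ equivalent

yes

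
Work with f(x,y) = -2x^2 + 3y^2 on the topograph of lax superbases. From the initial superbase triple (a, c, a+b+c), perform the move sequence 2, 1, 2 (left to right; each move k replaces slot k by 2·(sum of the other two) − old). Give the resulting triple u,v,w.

start (-2,3,1) = (f(1,0),f(0,1),f(1,1))
replace slot 2: 2·((-2)+1) − 3 = -5 → (-2,-5,1)
replace slot 1: 2·((-5)+1) − (-2) = -6 → (-6,-5,1)
replace slot 2: 2·((-6)+1) − (-5) = -5 → (-6,-5,1)

-6,-5,1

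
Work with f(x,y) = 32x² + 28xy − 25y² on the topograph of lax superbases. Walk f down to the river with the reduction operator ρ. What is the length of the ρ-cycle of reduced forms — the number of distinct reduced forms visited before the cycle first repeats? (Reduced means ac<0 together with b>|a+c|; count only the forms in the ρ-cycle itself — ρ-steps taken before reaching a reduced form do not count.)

D = 3984, ⌊√D⌋ = 63
river: ρ → (-25,22,35)
river: ρ → (35,48,-12)
river: ρ → (-12,48,35)
river: ρ → (35,22,-25)
river: ρ → (-25,28,32)
river: ρ → (32,36,-21)
river: ρ → (-21,48,20)
river: ρ → (20,32,-37)
river: ρ → (-37,42,15)
river: ρ → (15,48,-28)
river: ρ → (-28,8,35)
river: ρ → (35,62,-1)
river: ρ → (-1,62,35)
river: ρ → (35,8,-28)
river: ρ → (-28,48,15)
river: ρ → (15,42,-37)
river: ρ → (-37,32,20)
river: ρ → (20,48,-21)
river: ρ → (-21,36,32)
river: ρ → (32,28,-25)
ρ-cycle length = 20 (tail of 0 descent steps not counted)

20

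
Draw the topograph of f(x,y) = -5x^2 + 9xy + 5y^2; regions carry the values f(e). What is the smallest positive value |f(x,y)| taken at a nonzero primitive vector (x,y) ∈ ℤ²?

river: ρ → (5,11,-3)
river: ρ → (-3,13,1)
river: ρ → (1,13,-3)
river: ρ → (-3,11,5)
river: ρ → (5,9,-5)
river: ρ → (-5,11,3)
river: ρ → (3,13,-1)
river: ρ → (-1,13,3)
river: ρ → (3,11,-5)
river: ρ → (-5,9,5)
closes: descent 0, river 10
min |a| on river = 1

1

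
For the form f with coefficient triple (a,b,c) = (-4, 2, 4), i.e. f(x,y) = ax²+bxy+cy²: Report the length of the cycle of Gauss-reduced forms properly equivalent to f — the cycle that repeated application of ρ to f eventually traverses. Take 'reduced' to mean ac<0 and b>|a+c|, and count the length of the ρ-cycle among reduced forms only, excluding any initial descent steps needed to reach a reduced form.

D = 68, ⌊√D⌋ = 8
river: ρ → (4,6,-2)
river: ρ → (-2,6,4)
river: ρ → (4,2,-4)
river: ρ → (-4,6,2)
river: ρ → (2,6,-4)
river: ρ → (-4,2,4)
ρ-cycle length = 6 (tail of 0 descent steps not counted)

6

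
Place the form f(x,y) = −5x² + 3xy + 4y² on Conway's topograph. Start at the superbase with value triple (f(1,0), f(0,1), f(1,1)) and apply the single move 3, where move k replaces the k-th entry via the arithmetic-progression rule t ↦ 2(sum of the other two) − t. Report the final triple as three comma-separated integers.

start (-5,4,2) = (f(1,0),f(0,1),f(1,1))
replace slot 3: 2·((-5)+4) − 2 = -4 → (-5,4,-4)

-5,4,-4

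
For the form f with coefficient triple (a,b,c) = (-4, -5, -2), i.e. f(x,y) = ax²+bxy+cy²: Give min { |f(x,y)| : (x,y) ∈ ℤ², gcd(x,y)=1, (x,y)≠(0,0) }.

translate: b→-3 (≡5 mod 8), so (4,5,2)→(4,-3,1)
flip: (4,-3,1)→(1,3,4)
translate: b→1 (≡3 mod 2), so (1,3,4)→(1,1,2)
reduced (well bottom): (1,1,2) with a≤c, −a<b≤a
well minimum |f| = |-1| = 1 (negative-definite)

1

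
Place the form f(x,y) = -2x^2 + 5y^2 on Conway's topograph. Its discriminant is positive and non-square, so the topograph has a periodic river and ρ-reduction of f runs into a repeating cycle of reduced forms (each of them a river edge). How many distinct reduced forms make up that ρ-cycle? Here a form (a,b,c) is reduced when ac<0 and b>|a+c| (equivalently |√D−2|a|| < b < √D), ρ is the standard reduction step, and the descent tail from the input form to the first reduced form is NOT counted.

D = 40, ⌊√D⌋ = 6
descent: ρ → (5,0,-2)
descent: ρ → (-2,4,3)  [lands on river]
river: ρ → (3,2,-3)
river: ρ → (-3,4,2)
river: ρ → (2,4,-3)
river: ρ → (-3,2,3)
river: ρ → (3,4,-2)
ρ-cycle length = 6 (tail of 2 descent steps not counted)

6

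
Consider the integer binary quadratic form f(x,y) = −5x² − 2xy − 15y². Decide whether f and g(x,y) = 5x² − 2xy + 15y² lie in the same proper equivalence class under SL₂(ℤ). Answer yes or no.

D₁ = -296, D₂ = -296
f is negative-definite; reduce −f:
−f: reduced (well bottom): (5,2,15) with a≤c, −a<b≤a
flip sign back: reduced form of f is (-5,-2,-15)
g: reduced (well bottom): (5,-2,15) with a≤c, −a<b≤a
reduced forms (-5, -2, -15) vs (5, -2, 15) ⇒ inequivalent

no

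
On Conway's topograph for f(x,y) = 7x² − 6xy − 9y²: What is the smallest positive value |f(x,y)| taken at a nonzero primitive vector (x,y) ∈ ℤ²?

descent: ρ → (-9,6,7)  [lands on river]
river: ρ → (7,8,-8)
river: ρ → (-8,8,7)
river: ρ → (7,6,-9)
river: ρ → (-9,12,4)
river: ρ → (4,12,-9)
closes: descent 1, river 6
min |a| on river = 4

4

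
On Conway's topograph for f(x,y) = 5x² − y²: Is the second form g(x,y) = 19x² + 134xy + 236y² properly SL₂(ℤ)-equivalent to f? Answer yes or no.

D₁ = 20, D₂ = 20
river cycle of f (length 2): (-1, 4, 1), (1, 4, -1)
river cycle of g (length 2): (-1, 4, 1), (1, 4, -1)
cycles coincide ⇒ equivalent

yes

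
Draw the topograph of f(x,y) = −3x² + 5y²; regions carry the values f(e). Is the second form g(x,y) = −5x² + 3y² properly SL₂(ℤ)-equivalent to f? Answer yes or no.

D₁ = 60, D₂ = 60
river cycle of f (length 2): (-3, 6, 2), (2, 6, -3)
river cycle of g (length 2): (3, 6, -2), (-2, 6, 3)
cycles differ ⇒ inequivalent

no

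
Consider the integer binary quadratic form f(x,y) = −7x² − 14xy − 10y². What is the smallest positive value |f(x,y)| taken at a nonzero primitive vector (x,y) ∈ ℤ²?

translate: b→0 (≡14 mod 14), so (7,14,10)→(7,0,3)
flip: (7,0,3)→(3,0,7)
reduced (well bottom): (3,0,7) with a≤c, −a<b≤a
well minimum |f| = |-3| = 3 (negative-definite)

3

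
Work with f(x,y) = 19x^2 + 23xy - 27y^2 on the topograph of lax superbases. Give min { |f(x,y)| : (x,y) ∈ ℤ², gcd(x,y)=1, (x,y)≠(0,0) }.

river: ρ → (-27,31,15)
river: ρ → (15,29,-29)
river: ρ → (-29,29,15)
river: ρ → (15,31,-27)
river: ρ → (-27,23,19)
river: ρ → (19,15,-31)
river: ρ → (-31,47,3)
river: ρ → (3,49,-15)
river: ρ → (-15,41,15)
river: ρ → (15,49,-3)
river: ρ → (-3,47,31)
river: ρ → (31,15,-19)
river: ρ → (-19,23,27)
river: ρ → (27,31,-15)
river: ρ → (-15,29,29)
river: ρ → (29,29,-15)
river: ρ → (-15,31,27)
river: ρ → (27,23,-19)
river: ρ → (-19,15,31)
river: ρ → (31,47,-3)
river: ρ → (-3,49,15)
river: ρ → (15,41,-15)
river: ρ → (-15,49,3)
river: ρ → (3,47,-31)
river: ρ → (-31,15,19)
river: ρ → (19,23,-27)
closes: descent 0, river 26
min |a| on river = 3

3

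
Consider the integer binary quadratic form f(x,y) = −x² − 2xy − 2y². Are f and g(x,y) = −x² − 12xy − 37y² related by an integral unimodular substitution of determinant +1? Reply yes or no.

D₁ = -4, D₂ = -4
f is negative-definite; reduce −f:
−f: translate: b→0 (≡2 mod 2), so (1,2,2)→(1,0,1)
−f: reduced (well bottom): (1,0,1) with a≤c, −a<b≤a
flip sign back: reduced form of f is (-1,0,-1)
g is negative-definite; reduce −g:
−g: translate: b→0 (≡12 mod 2), so (1,12,37)→(1,0,1)
−g: reduced (well bottom): (1,0,1) with a≤c, −a<b≤a
flip sign back: reduced form of g is (-1,0,-1)
reduced forms (-1, 0, -1) vs (-1, 0, -1) ⇒ equivalent

yes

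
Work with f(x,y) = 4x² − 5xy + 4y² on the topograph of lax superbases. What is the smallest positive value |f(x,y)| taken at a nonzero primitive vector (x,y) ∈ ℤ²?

translate: b→3 (≡-5 mod 8), so (4,-5,4)→(4,3,3)
flip: (4,3,3)→(3,-3,4)
translate: b→3 (≡-3 mod 6), so (3,-3,4)→(3,3,4)
reduced (well bottom): (3,3,4) with a≤c, −a<b≤a
well minimum = a = 3

3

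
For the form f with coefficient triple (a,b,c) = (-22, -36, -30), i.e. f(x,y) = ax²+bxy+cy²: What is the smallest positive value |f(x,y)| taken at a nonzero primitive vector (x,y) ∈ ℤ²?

translate: b→-8 (≡36 mod 44), so (22,36,30)→(22,-8,16)
flip: (22,-8,16)→(16,8,22)
reduced (well bottom): (16,8,22) with a≤c, −a<b≤a
well minimum |f| = |-16| = 16 (negative-definite)

16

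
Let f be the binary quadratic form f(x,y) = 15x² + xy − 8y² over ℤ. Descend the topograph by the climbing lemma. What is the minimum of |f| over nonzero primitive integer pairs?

descent: ρ → (-8,15,8)  [lands on river]
river: ρ → (8,17,-6)
river: ρ → (-6,19,5)
river: ρ → (5,21,-2)
river: ρ → (-2,19,15)
river: ρ → (15,11,-6)
river: ρ → (-6,13,13)
river: ρ → (13,13,-6)
river: ρ → (-6,11,15)
river: ρ → (15,19,-2)
river: ρ → (-2,21,5)
river: ρ → (5,19,-6)
river: ρ → (-6,17,8)
river: ρ → (8,15,-8)
river: ρ → (-8,17,6)
river: ρ → (6,19,-5)
river: ρ → (-5,21,2)
river: ρ → (2,19,-15)
river: ρ → (-15,11,6)
river: ρ → (6,13,-13)
river: ρ → (-13,13,6)
river: ρ → (6,11,-15)
river: ρ → (-15,19,2)
river: ρ → (2,21,-5)
river: ρ → (-5,19,6)
river: ρ → (6,17,-8)
closes: descent 1, river 26
min |a| on river = 2

2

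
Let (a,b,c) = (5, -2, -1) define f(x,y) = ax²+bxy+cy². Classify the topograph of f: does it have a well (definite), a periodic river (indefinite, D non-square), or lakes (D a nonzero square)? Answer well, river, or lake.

D = b²−4ac = (-2)² − 4·5·(-1) = 24
D > 0 non-square ⇒ indefinite ⇒ periodic river

river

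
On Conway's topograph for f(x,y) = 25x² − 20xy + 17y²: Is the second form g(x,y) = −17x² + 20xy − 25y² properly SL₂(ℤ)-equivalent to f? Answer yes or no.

D₁ = -1300, D₂ = -1300
f: flip: (25,-20,17)→(17,20,25)
f: translate: b→-14 (≡20 mod 34), so (17,20,25)→(17,-14,22)
f: reduced (well bottom): (17,-14,22) with a≤c, −a<b≤a
g is negative-definite; reduce −g:
−g: translate: b→14 (≡-20 mod 34), so (17,-20,25)→(17,14,22)
−g: reduced (well bottom): (17,14,22) with a≤c, −a<b≤a
flip sign back: reduced form of g is (-17,-14,-22)
reduced forms (17, -14, 22) vs (-17, -14, -22) ⇒ inequivalent

no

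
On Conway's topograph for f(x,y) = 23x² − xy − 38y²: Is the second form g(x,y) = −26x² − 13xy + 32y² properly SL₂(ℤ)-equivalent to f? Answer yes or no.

D₁ = 3497, D₂ = 3497
river cycle of f (length 16): (23, 45, -16), (-16, 51, 14), (14, 33, -43), (-43, 53, 4), (4, 59, -1), (-1, 59, 4), (4, 53, -43), (-43, 33, 14), (14, 51, -16), (-16, 45, 23), … (6 more)
river cycle of g (length 20): (32, 13, -26), (-26, 39, 19), (19, 37, -28), (-28, 19, 28), (28, 37, -19), (-19, 39, 26), (26, 13, -32), (-32, 51, 7), (7, 47, -46), (-46, 45, 8), … (10 more)
cycles differ ⇒ inequivalent

no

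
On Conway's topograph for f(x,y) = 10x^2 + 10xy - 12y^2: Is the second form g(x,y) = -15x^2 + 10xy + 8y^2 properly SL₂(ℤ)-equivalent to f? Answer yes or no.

D₁ = 580, D₂ = 580
river cycle of f (length 10): (-12, 14, 8), (8, 18, -8), (-8, 14, 12), (12, 10, -10), (-10, 10, 12), (12, 14, -8), (-8, 18, 8), (8, 14, -12), (-12, 10, 10), (10, 10, -12)
river cycle of g (length 6): (8, 22, -3), (-3, 20, 15), (15, 10, -8), (-8, 22, 3), (3, 20, -15), (-15, 10, 8)
cycles differ ⇒ inequivalent

no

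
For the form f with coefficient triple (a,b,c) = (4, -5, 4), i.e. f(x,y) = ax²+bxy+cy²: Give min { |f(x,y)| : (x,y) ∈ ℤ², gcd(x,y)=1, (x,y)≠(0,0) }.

translate: b→3 (≡-5 mod 8), so (4,-5,4)→(4,3,3)
flip: (4,3,3)→(3,-3,4)
translate: b→3 (≡-3 mod 6), so (3,-3,4)→(3,3,4)
reduced (well bottom): (3,3,4) with a≤c, −a<b≤a
well minimum = a = 3

3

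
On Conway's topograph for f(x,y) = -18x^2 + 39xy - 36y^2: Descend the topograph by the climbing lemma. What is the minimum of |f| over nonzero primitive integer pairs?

translate: b→-3 (≡-39 mod 36), so (18,-39,36)→(18,-3,15)
flip: (18,-3,15)→(15,3,18)
reduced (well bottom): (15,3,18) with a≤c, −a<b≤a
well minimum |f| = |-15| = 15 (negative-definite)

15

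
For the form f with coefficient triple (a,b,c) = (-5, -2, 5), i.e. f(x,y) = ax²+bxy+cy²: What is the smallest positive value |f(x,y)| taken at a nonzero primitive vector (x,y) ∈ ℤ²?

descent: ρ → (5,2,-5)  [lands on river]
river: ρ → (-5,8,2)
river: ρ → (2,8,-5)
river: ρ → (-5,2,5)
river: ρ → (5,8,-2)
river: ρ → (-2,8,5)
closes: descent 1, river 6
min |a| on river = 2

2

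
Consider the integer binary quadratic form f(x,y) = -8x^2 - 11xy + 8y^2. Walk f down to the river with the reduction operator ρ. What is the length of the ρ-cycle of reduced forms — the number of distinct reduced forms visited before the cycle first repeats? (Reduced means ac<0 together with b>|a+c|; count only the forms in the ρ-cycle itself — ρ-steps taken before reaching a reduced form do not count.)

D = 377, ⌊√D⌋ = 19
descent: ρ → (8,11,-8)  [lands on river]
river: ρ → (-8,5,11)
river: ρ → (11,17,-2)
river: ρ → (-2,19,2)
river: ρ → (2,17,-11)
river: ρ → (-11,5,8)
ρ-cycle length = 6 (tail of 1 descent step not counted)

6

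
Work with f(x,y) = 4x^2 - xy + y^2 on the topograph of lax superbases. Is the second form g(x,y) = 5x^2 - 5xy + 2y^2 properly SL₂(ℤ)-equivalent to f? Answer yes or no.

D₁ = -15, D₂ = -15
f: flip: (4,-1,1)→(1,1,4)
f: reduced (well bottom): (1,1,4) with a≤c, −a<b≤a
g: translate: b→5 (≡-5 mod 10), so (5,-5,2)→(5,5,2)
g: flip: (5,5,2)→(2,-5,5)
g: translate: b→-1 (≡-5 mod 4), so (2,-5,5)→(2,-1,2)
g: flip: (2,-1,2)→(2,1,2)
g: reduced (well bottom): (2,1,2) with a≤c, −a<b≤a
reduced forms (1, 1, 4) vs (2, 1, 2) ⇒ inequivalent

no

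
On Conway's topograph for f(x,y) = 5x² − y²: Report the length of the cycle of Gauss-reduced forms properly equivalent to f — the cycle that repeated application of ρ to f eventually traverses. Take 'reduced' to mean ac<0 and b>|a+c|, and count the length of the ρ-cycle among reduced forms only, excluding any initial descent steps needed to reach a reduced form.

D = 20, ⌊√D⌋ = 4
descent: ρ → (-1,4,1)  [lands on river]
river: ρ → (1,4,-1)
ρ-cycle length = 2 (tail of 1 descent step not counted)

2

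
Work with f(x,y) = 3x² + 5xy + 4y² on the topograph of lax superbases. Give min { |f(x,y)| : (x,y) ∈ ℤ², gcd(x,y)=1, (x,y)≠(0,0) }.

translate: b→-1 (≡5 mod 6), so (3,5,4)→(3,-1,2)
flip: (3,-1,2)→(2,1,3)
reduced (well bottom): (2,1,3) with a≤c, −a<b≤a
well minimum = a = 2

2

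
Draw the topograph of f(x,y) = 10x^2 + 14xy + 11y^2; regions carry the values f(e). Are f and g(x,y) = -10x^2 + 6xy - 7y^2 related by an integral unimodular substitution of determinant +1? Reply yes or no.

D₁ = -244, D₂ = -244
f: translate: b→-6 (≡14 mod 20), so (10,14,11)→(10,-6,7)
f: flip: (10,-6,7)→(7,6,10)
f: reduced (well bottom): (7,6,10) with a≤c, −a<b≤a
g is negative-definite; reduce −g:
−g: flip: (10,-6,7)→(7,6,10)
−g: reduced (well bottom): (7,6,10) with a≤c, −a<b≤a
flip sign back: reduced form of g is (-7,-6,-10)
reduced forms (7, 6, 10) vs (-7, -6, -10) ⇒ inequivalent

no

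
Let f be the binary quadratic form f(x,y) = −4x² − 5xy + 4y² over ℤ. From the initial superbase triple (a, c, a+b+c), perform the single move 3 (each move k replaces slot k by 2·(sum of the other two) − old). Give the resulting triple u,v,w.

start (-4,4,-5) = (f(1,0),f(0,1),f(1,1))
replace slot 3: 2·((-4)+4) − (-5) = 5 → (-4,4,5)

-4,4,5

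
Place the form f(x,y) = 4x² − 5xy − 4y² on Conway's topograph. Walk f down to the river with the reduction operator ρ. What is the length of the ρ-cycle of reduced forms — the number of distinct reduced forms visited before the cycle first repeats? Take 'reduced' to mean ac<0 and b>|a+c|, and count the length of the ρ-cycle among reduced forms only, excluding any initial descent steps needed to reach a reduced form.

D = 89, ⌊√D⌋ = 9
descent: ρ → (-4,5,4)  [lands on river]
river: ρ → (4,3,-5)
river: ρ → (-5,7,2)
river: ρ → (2,9,-1)
river: ρ → (-1,9,2)
river: ρ → (2,7,-5)
river: ρ → (-5,3,4)
river: ρ → (4,5,-4)
river: ρ → (-4,3,5)
river: ρ → (5,7,-2)
river: ρ → (-2,9,1)
river: ρ → (1,9,-2)
river: ρ → (-2,7,5)
river: ρ → (5,3,-4)
ρ-cycle length = 14 (tail of 1 descent step not counted)

14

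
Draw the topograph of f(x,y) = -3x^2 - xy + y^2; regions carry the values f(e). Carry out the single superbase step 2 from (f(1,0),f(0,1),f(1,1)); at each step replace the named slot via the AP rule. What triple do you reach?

start (-3,1,-3) = (f(1,0),f(0,1),f(1,1))
replace slot 2: 2·((-3)+(-3)) − 1 = -13 → (-3,-13,-3)

-3,-13,-3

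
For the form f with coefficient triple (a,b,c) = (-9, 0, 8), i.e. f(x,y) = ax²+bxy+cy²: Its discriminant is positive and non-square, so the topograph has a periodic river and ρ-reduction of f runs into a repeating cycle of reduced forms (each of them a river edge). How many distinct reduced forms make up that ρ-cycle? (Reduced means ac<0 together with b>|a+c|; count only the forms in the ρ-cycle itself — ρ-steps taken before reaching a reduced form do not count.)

D = 288, ⌊√D⌋ = 16
descent: ρ → (8,16,-1)  [lands on river]
river: ρ → (-1,16,8)
ρ-cycle length = 2 (tail of 1 descent step not counted)

2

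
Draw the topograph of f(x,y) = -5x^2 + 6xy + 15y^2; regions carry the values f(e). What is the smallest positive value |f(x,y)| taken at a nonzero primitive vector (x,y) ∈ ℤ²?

descent: ρ → (15,-6,-5)
descent: ρ → (-5,16,4)  [lands on river]
river: ρ → (4,16,-5)
river: ρ → (-5,14,7)
river: ρ → (7,14,-5)
closes: descent 2, river 4
min |a| on river = 4

4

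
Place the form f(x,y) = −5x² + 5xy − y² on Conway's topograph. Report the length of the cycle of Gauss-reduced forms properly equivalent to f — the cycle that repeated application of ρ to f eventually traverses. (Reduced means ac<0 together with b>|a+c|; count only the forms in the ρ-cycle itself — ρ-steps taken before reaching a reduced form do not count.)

D = 5, ⌊√D⌋ = 2
descent: ρ → (-1,1,1)  [lands on river]
river: ρ → (1,1,-1)
ρ-cycle length = 2 (tail of 1 descent step not counted)

2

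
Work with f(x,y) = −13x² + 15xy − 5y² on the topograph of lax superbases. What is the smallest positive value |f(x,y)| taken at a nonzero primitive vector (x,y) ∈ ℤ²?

translate: b→11 (≡-15 mod 26), so (13,-15,5)→(13,11,3)
flip: (13,11,3)→(3,-11,13)
translate: b→1 (≡-11 mod 6), so (3,-11,13)→(3,1,3)
reduced (well bottom): (3,1,3) with a≤c, −a<b≤a
well minimum |f| = |-3| = 3 (negative-definite)

3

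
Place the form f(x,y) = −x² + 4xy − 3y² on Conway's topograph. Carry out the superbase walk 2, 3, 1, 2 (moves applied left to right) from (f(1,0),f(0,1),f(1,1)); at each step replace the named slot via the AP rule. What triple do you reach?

start (-1,-3,0) = (f(1,0),f(0,1),f(1,1))
replace slot 2: 2·((-1)+0) − (-3) = 1 → (-1,1,0)
replace slot 3: 2·((-1)+1) − 0 = 0 → (-1,1,0)
replace slot 1: 2·(1+0) − (-1) = 3 → (3,1,0)
replace slot 2: 2·(3+0) − 1 = 5 → (3,5,0)

3,5,0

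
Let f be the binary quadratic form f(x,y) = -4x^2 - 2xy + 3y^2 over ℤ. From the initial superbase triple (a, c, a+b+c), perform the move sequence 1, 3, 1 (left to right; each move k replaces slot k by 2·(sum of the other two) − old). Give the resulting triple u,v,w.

start (-4,3,-3) = (f(1,0),f(0,1),f(1,1))
replace slot 1: 2·(3+(-3)) − (-4) = 4 → (4,3,-3)
replace slot 3: 2·(4+3) − (-3) = 17 → (4,3,17)
replace slot 1: 2·(3+17) − 4 = 36 → (36,3,17)

36,3,17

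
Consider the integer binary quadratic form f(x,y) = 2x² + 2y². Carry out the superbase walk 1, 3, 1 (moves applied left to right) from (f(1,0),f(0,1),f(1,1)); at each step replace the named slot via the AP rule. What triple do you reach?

start (2,2,4) = (f(1,0),f(0,1),f(1,1))
replace slot 1: 2·(2+4) − 2 = 10 → (10,2,4)
replace slot 3: 2·(10+2) − 4 = 20 → (10,2,20)
replace slot 1: 2·(2+20) − 10 = 34 → (34,2,20)

34,2,20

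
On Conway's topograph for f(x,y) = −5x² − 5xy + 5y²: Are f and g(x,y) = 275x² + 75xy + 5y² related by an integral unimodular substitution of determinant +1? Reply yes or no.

D₁ = 125, D₂ = 125
river cycle of f (length 2): (5, 5, -5), (-5, 5, 5)
river cycle of g (length 2): (5, 5, -5), (-5, 5, 5)
cycles coincide ⇒ equivalent

yes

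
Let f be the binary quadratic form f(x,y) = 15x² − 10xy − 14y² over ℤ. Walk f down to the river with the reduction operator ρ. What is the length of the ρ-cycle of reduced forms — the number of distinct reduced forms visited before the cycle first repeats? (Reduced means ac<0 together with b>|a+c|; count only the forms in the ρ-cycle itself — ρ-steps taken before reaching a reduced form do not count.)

D = 940, ⌊√D⌋ = 30
descent: ρ → (-14,10,15)  [lands on river]
river: ρ → (15,20,-9)
river: ρ → (-9,16,19)
river: ρ → (19,22,-6)
river: ρ → (-6,26,11)
river: ρ → (11,18,-14)
ρ-cycle length = 6 (tail of 1 descent step not counted)

6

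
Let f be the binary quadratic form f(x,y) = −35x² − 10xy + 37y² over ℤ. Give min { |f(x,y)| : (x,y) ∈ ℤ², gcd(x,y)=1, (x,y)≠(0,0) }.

descent: ρ → (37,10,-35)  [lands on river]
river: ρ → (-35,60,12)
river: ρ → (12,60,-35)
river: ρ → (-35,10,37)
river: ρ → (37,64,-8)
river: ρ → (-8,64,37)
closes: descent 1, river 6
min |a| on river = 8

8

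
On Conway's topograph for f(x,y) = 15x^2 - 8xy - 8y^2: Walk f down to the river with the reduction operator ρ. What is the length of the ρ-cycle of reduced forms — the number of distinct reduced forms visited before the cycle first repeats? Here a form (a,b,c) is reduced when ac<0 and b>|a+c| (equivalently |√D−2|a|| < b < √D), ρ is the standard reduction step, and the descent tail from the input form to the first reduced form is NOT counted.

D = 544, ⌊√D⌋ = 23
descent: ρ → (-8,8,15)  [lands on river]
river: ρ → (15,22,-1)
river: ρ → (-1,22,15)
river: ρ → (15,8,-8)
ρ-cycle length = 4 (tail of 1 descent step not counted)

4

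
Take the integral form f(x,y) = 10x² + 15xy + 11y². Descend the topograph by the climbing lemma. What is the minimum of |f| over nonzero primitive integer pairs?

translate: b→-5 (≡15 mod 20), so (10,15,11)→(10,-5,6)
flip: (10,-5,6)→(6,5,10)
reduced (well bottom): (6,5,10) with a≤c, −a<b≤a
well minimum = a = 6

6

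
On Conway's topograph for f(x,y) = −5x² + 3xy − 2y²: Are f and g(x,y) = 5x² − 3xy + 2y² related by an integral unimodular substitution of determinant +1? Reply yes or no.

D₁ = -31, D₂ = -31
f is negative-definite; reduce −f:
−f: flip: (5,-3,2)→(2,3,5)
−f: translate: b→-1 (≡3 mod 4), so (2,3,5)→(2,-1,4)
−f: reduced (well bottom): (2,-1,4) with a≤c, −a<b≤a
flip sign back: reduced form of f is (-2,1,-4)
g: flip: (5,-3,2)→(2,3,5)
g: translate: b→-1 (≡3 mod 4), so (2,3,5)→(2,-1,4)
g: reduced (well bottom): (2,-1,4) with a≤c, −a<b≤a
reduced forms (-2, 1, -4) vs (2, -1, 4) ⇒ inequivalent

no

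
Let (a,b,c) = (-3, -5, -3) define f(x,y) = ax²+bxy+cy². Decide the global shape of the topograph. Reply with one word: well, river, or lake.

D = b²−4ac = (-5)² − 4·(-3)·(-3) = -11
D < 0 ⇒ definite ⇒ every region one sign ⇒ single well

well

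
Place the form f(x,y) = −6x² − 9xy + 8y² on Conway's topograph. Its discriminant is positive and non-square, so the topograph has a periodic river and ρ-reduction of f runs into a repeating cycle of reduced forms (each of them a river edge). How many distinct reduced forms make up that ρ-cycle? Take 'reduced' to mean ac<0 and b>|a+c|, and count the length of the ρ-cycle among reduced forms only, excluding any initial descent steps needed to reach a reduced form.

D = 273, ⌊√D⌋ = 16
descent: ρ → (8,9,-6)  [lands on river]
river: ρ → (-6,15,2)
river: ρ → (2,13,-13)
river: ρ → (-13,13,2)
river: ρ → (2,15,-6)
river: ρ → (-6,9,8)
river: ρ → (8,7,-7)
river: ρ → (-7,7,8)
ρ-cycle length = 8 (tail of 1 descent step not counted)

8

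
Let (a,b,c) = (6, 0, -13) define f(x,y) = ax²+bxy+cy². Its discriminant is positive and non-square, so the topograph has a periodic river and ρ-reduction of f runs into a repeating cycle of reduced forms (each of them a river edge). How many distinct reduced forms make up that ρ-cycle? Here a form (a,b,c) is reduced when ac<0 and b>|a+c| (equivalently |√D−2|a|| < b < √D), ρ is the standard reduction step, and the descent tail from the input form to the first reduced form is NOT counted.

D = 312, ⌊√D⌋ = 17
descent: ρ → (-13,0,6)
descent: ρ → (6,12,-7)  [lands on river]
river: ρ → (-7,16,2)
river: ρ → (2,16,-7)
river: ρ → (-7,12,6)
ρ-cycle length = 4 (tail of 2 descent steps not counted)

4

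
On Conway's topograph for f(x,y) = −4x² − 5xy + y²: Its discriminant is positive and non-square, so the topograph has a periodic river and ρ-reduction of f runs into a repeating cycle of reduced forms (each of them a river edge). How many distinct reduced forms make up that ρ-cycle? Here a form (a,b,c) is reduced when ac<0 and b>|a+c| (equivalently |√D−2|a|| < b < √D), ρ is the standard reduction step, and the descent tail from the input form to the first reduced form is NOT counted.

D = 41, ⌊√D⌋ = 6
descent: ρ → (1,5,-4)  [lands on river]
river: ρ → (-4,3,2)
river: ρ → (2,5,-2)
river: ρ → (-2,3,4)
river: ρ → (4,5,-1)
river: ρ → (-1,5,4)
river: ρ → (4,3,-2)
river: ρ → (-2,5,2)
river: ρ → (2,3,-4)
river: ρ → (-4,5,1)
ρ-cycle length = 10 (tail of 1 descent step not counted)

10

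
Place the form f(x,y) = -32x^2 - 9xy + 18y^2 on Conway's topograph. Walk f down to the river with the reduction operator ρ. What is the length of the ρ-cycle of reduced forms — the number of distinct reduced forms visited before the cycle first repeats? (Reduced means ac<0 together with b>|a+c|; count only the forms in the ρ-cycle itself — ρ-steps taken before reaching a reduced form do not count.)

D = 2385, ⌊√D⌋ = 48
descent: ρ → (18,45,-5)  [lands on river]
river: ρ → (-5,45,18)
river: ρ → (18,27,-23)
river: ρ → (-23,19,22)
river: ρ → (22,25,-20)
river: ρ → (-20,15,27)
river: ρ → (27,39,-8)
river: ρ → (-8,41,22)
river: ρ → (22,47,-2)
river: ρ → (-2,45,45)
river: ρ → (45,45,-2)
river: ρ → (-2,47,22)
river: ρ → (22,41,-8)
river: ρ → (-8,39,27)
river: ρ → (27,15,-20)
river: ρ → (-20,25,22)
river: ρ → (22,19,-23)
river: ρ → (-23,27,18)
ρ-cycle length = 18 (tail of 1 descent step not counted)

18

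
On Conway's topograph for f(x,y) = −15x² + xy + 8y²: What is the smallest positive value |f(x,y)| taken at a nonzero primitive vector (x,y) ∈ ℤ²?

descent: ρ → (8,15,-8)  [lands on river]
river: ρ → (-8,17,6)
river: ρ → (6,19,-5)
river: ρ → (-5,21,2)
river: ρ → (2,19,-15)
river: ρ → (-15,11,6)
river: ρ → (6,13,-13)
river: ρ → (-13,13,6)
river: ρ → (6,11,-15)
river: ρ → (-15,19,2)
river: ρ → (2,21,-5)
river: ρ → (-5,19,6)
river: ρ → (6,17,-8)
river: ρ → (-8,15,8)
river: ρ → (8,17,-6)
river: ρ → (-6,19,5)
river: ρ → (5,21,-2)
river: ρ → (-2,19,15)
river: ρ → (15,11,-6)
river: ρ → (-6,13,13)
river: ρ → (13,13,-6)
river: ρ → (-6,11,15)
river: ρ → (15,19,-2)
river: ρ → (-2,21,5)
river: ρ → (5,19,-6)
river: ρ → (-6,17,8)
closes: descent 1, river 26
min |a| on river = 2

2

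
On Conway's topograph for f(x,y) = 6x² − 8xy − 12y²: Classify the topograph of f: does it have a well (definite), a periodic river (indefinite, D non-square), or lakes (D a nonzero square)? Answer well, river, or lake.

D = b²−4ac = (-8)² − 4·6·(-12) = 352
D > 0 non-square ⇒ indefinite ⇒ periodic river

river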